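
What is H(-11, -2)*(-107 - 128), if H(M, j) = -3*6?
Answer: 4230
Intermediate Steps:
H(M, j) = -18
H(-11, -2)*(-107 - 128) = -18*(-107 - 128) = -18*(-235) = 4230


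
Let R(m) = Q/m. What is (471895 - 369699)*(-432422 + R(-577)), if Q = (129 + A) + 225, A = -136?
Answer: -25498690135552/577 ≈ -4.4192e+10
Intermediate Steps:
Q = 218 (Q = (129 - 136) + 225 = -7 + 225 = 218)
R(m) = 218/m
(471895 - 369699)*(-432422 + R(-577)) = (471895 - 369699)*(-432422 + 218/(-577)) = 102196*(-432422 + 218*(-1/577)) = 102196*(-432422 - 218/577) = 102196*(-249507712/577) = -25498690135552/577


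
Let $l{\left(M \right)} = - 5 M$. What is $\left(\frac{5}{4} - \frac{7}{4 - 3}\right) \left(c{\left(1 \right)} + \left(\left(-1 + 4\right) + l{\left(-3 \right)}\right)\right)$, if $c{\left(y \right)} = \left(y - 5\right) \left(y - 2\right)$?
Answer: $- \frac{253}{2} \approx -126.5$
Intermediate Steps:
$c{\left(y \right)} = \left(-5 + y\right) \left(-2 + y\right)$
$\left(\frac{5}{4} - \frac{7}{4 - 3}\right) \left(c{\left(1 \right)} + \left(\left(-1 + 4\right) + l{\left(-3 \right)}\right)\right) = \left(\frac{5}{4} - \frac{7}{4 - 3}\right) \left(\left(10 + 1^{2} - 7\right) + \left(\left(-1 + 4\right) - -15\right)\right) = \left(5 \cdot \frac{1}{4} - \frac{7}{1}\right) \left(\left(10 + 1 - 7\right) + \left(3 + 15\right)\right) = \left(\frac{5}{4} - 7\right) \left(4 + 18\right) = \left(\frac{5}{4} - 7\right) 22 = \left(- \frac{23}{4}\right) 22 = - \frac{253}{2}$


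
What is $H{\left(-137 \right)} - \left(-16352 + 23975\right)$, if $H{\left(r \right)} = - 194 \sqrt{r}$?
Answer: $-7623 - 194 i \sqrt{137} \approx -7623.0 - 2270.7 i$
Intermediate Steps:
$H{\left(-137 \right)} - \left(-16352 + 23975\right) = - 194 \sqrt{-137} - \left(-16352 + 23975\right) = - 194 i \sqrt{137} - 7623 = -7623 - 194 i \sqrt{137}$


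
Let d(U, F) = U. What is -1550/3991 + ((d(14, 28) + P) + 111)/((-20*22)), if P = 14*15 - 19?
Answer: -485789/439010 ≈ -1.1066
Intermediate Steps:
P = 191 (P = 210 - 19 = 191)
-1550/3991 + ((d(14, 28) + P) + 111)/((-20*22)) = -1550/3991 + ((14 + 191) + 111)/((-20*22)) = -1550*1/3991 + (205 + 111)/(-440) = -1550/3991 + 316*(-1/440) = -1550/3991 - 79/110 = -485789/439010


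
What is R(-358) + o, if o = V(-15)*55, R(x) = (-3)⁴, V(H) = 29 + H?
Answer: 851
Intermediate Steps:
R(x) = 81
o = 770 (o = (29 - 15)*55 = 14*55 = 770)
R(-358) + o = 81 + 770 = 851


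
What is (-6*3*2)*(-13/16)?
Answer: 117/4 ≈ 29.250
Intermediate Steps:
(-6*3*2)*(-13/16) = (-18*2)*(-13*1/16) = -36*(-13/16) = 117/4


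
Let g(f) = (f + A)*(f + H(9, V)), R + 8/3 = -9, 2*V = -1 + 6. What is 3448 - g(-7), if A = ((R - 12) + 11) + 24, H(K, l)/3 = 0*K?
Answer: 10435/3 ≈ 3478.3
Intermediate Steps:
V = 5/2 (V = (-1 + 6)/2 = (½)*5 = 5/2 ≈ 2.5000)
H(K, l) = 0 (H(K, l) = 3*(0*K) = 3*0 = 0)
R = -35/3 (R = -8/3 - 9 = -35/3 ≈ -11.667)
A = 34/3 (A = ((-35/3 - 12) + 11) + 24 = (-71/3 + 11) + 24 = -38/3 + 24 = 34/3 ≈ 11.333)
g(f) = f*(34/3 + f) (g(f) = (f + 34/3)*(f + 0) = (34/3 + f)*f = f*(34/3 + f))
3448 - g(-7) = 3448 - (-7)*(34 + 3*(-7))/3 = 3448 - (-7)*(34 - 21)/3 = 3448 - (-7)*13/3 = 3448 - 1*(-91/3) = 3448 + 91/3 = 10435/3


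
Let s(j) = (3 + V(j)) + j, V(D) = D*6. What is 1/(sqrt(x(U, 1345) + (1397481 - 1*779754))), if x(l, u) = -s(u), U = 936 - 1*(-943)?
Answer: sqrt(608309)/608309 ≈ 0.0012821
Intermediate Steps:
U = 1879 (U = 936 + 943 = 1879)
V(D) = 6*D
s(j) = 3 + 7*j (s(j) = (3 + 6*j) + j = 3 + 7*j)
x(l, u) = -3 - 7*u (x(l, u) = -(3 + 7*u) = -3 - 7*u)
1/(sqrt(x(U, 1345) + (1397481 - 1*779754))) = 1/(sqrt((-3 - 7*1345) + (1397481 - 1*779754))) = 1/(sqrt((-3 - 9415) + (1397481 - 779754))) = 1/(sqrt(-9418 + 617727)) = 1/(sqrt(608309)) = sqrt(608309)/608309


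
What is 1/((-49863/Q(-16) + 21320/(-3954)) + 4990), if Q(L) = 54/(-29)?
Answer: 11862/376771351 ≈ 3.1483e-5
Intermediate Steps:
Q(L) = -54/29 (Q(L) = 54*(-1/29) = -54/29)
1/((-49863/Q(-16) + 21320/(-3954)) + 4990) = 1/((-49863/(-54/29) + 21320/(-3954)) + 4990) = 1/((-49863*(-29/54) + 21320*(-1/3954)) + 4990) = 1/((482009/18 - 10660/1977) + 4990) = 1/(317579971/11862 + 4990) = 1/(376771351/11862) = 11862/376771351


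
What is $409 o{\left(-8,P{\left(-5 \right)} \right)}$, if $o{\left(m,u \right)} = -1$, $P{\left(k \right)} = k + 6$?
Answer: $-409$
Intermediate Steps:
$P{\left(k \right)} = 6 + k$
$409 o{\left(-8,P{\left(-5 \right)} \right)} = 409 \left(-1\right) = -409$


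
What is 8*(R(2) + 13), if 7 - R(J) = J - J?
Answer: 160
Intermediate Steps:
R(J) = 7 (R(J) = 7 - (J - J) = 7 - 1*0 = 7 + 0 = 7)
8*(R(2) + 13) = 8*(7 + 13) = 8*20 = 160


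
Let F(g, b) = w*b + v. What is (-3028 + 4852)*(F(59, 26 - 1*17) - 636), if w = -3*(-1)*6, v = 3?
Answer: -859104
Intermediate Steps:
w = 18 (w = 3*6 = 18)
F(g, b) = 3 + 18*b (F(g, b) = 18*b + 3 = 3 + 18*b)
(-3028 + 4852)*(F(59, 26 - 1*17) - 636) = (-3028 + 4852)*((3 + 18*(26 - 1*17)) - 636) = 1824*((3 + 18*(26 - 17)) - 636) = 1824*((3 + 18*9) - 636) = 1824*((3 + 162) - 636) = 1824*(165 - 636) = 1824*(-471) = -859104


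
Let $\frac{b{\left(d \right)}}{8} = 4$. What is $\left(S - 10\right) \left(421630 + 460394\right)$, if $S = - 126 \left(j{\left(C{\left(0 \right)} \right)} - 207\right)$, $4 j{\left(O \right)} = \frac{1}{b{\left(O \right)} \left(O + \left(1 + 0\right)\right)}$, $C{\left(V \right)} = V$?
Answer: $\frac{183962091885}{8} \approx 2.2995 \cdot 10^{10}$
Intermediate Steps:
$b{\left(d \right)} = 32$ ($b{\left(d \right)} = 8 \cdot 4 = 32$)
$j{\left(O \right)} = \frac{1}{4 \left(32 + 32 O\right)}$ ($j{\left(O \right)} = \frac{1}{4 \cdot 32 \left(O + \left(1 + 0\right)\right)} = \frac{1}{4 \cdot 32 \left(O + 1\right)} = \frac{1}{4 \cdot 32 \left(1 + O\right)} = \frac{1}{4 \left(32 + 32 O\right)}$)
$S = \frac{1669185}{64}$ ($S = - 126 \left(\frac{1}{128 \left(1 + 0\right)} - 207\right) = - 126 \left(\frac{1}{128 \cdot 1} - 207\right) = - 126 \left(\frac{1}{128} \cdot 1 - 207\right) = - 126 \left(\frac{1}{128} - 207\right) = \left(-126\right) \left(- \frac{26495}{128}\right) = \frac{1669185}{64} \approx 26081.0$)
$\left(S - 10\right) \left(421630 + 460394\right) = \left(\frac{1669185}{64} - 10\right) \left(421630 + 460394\right) = \frac{1668545}{64} \cdot 882024 = \frac{183962091885}{8}$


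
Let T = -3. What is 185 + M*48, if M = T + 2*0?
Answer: 41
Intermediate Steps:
M = -3 (M = -3 + 2*0 = -3 + 0 = -3)
185 + M*48 = 185 - 3*48 = 185 - 144 = 41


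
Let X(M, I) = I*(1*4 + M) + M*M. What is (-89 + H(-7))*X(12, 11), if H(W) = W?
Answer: -30720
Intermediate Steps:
X(M, I) = M² + I*(4 + M) (X(M, I) = I*(4 + M) + M² = M² + I*(4 + M))
(-89 + H(-7))*X(12, 11) = (-89 - 7)*(12² + 4*11 + 11*12) = -96*(144 + 44 + 132) = -96*320 = -30720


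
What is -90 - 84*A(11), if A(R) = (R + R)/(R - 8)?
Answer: -706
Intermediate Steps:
A(R) = 2*R/(-8 + R) (A(R) = (2*R)/(-8 + R) = 2*R/(-8 + R))
-90 - 84*A(11) = -90 - 168*11/(-8 + 11) = -90 - 168*11/3 = -90 - 84*22/3 = -90 - 616 = -706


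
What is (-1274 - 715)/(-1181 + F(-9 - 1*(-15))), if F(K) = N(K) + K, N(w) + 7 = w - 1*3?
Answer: 221/131 ≈ 1.6870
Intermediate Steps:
N(w) = -10 + w (N(w) = -7 + (w - 1*3) = -7 + (w - 3) = -7 + (-3 + w) = -10 + w)
F(K) = -10 + 2*K (F(K) = (-10 + K) + K = -10 + 2*K)
(-1274 - 715)/(-1181 + F(-9 - 1*(-15))) = (-1274 - 715)/(-1181 + (-10 + 2*(-9 - 1*(-15)))) = -1989/(-1181 + (-10 + 2*(-9 + 15))) = -1989/(-1181 + (-10 + 2*6)) = -1989/(-1181 + (-10 + 12)) = -1989/(-1181 + 2) = -1989/(-1179) = -1989*(-1/1179) = 221/131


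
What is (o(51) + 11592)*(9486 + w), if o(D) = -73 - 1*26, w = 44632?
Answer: 621978174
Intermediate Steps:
o(D) = -99 (o(D) = -73 - 26 = -99)
(o(51) + 11592)*(9486 + w) = (-99 + 11592)*(9486 + 44632) = 11493*54118 = 621978174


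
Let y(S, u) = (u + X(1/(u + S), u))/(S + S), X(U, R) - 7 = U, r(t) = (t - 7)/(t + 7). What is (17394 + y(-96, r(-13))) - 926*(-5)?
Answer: 3526650463/160128 ≈ 22024.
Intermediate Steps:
r(t) = (-7 + t)/(7 + t)
X(U, R) = 7 + U
y(S, u) = (7 + u + 1/(S + u))/(2*S) (y(S, u) = (u + (7 + 1/(u + S)))/(S + S) = (u + (7 + 1/(S + u)))/((2*S)) = (7 + u + 1/(S + u))*(1/(2*S)) = (7 + u + 1/(S + u))/(2*S))
(17394 + y(-96, r(-13))) - 926*(-5) = (17394 + (½)*(7 + (-7 - 13)/(7 - 13) + 1/(-96 + (-7 - 13)/(7 - 13)))/(-96)) - 926*(-5) = (17394 + (½)*(-1/96)*(7 - 20/(-6) + 1/(-96 - 20/(-6)))) + 4630 = (17394 + (½)*(-1/96)*(7 - ⅙*(-20) + 1/(-96 - ⅙*(-20)))) + 4630 = (17394 + (½)*(-1/96)*(7 + 10/3 + 1/(-96 + 10/3))) + 4630 = (17394 + (½)*(-1/96)*(7 + 10/3 + 1/(-278/3))) + 4630 = (17394 + (½)*(-1/96)*(7 + 10/3 - 3/278)) + 4630 = (17394 + (½)*(-1/96)*(8609/834)) + 4630 = (17394 - 8609/160128) + 4630 = 2785257823/160128 + 4630 = 3526650463/160128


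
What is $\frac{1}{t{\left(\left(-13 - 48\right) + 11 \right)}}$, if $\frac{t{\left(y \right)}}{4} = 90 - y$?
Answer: $\frac{1}{560} \approx 0.0017857$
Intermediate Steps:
$t{\left(y \right)} = 360 - 4 y$ ($t{\left(y \right)} = 4 \left(90 - y\right) = 360 - 4 y$)
$\frac{1}{t{\left(\left(-13 - 48\right) + 11 \right)}} = \frac{1}{360 - 4 \left(\left(-13 - 48\right) + 11\right)} = \frac{1}{360 - 4 \left(-61 + 11\right)} = \frac{1}{360 - -200} = \frac{1}{360 + 200} = \frac{1}{560}$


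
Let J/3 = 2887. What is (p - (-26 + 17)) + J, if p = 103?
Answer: 8773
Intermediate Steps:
J = 8661 (J = 3*2887 = 8661)
(p - (-26 + 17)) + J = (103 - (-26 + 17)) + 8661 = (103 - 1*(-9)) + 8661 = (103 + 9) + 8661 = 112 + 8661 = 8773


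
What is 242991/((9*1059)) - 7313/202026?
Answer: 1815585169/71315178 ≈ 25.459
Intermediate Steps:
242991/((9*1059)) - 7313/202026 = 242991/9531 - 7313*1/202026 = 242991*(1/9531) - 7313/202026 = 26999/1059 - 7313/202026 = 1815585169/71315178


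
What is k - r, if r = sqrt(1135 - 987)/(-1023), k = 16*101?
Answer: 1616 + 2*sqrt(37)/1023 ≈ 1616.0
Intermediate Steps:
k = 1616
r = -2*sqrt(37)/1023 (r = sqrt(148)*(-1/1023) = (2*sqrt(37))*(-1/1023) = -2*sqrt(37)/1023 ≈ -0.011892)
k - r = 1616 - (-2)*sqrt(37)/1023 = 1616 + 2*sqrt(37)/1023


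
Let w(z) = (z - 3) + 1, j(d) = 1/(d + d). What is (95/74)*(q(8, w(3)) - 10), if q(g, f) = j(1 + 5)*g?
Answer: -1330/111 ≈ -11.982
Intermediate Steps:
j(d) = 1/(2*d)
w(z) = -2 + z (w(z) = (-3 + z) + 1 = -2 + z)
q(g, f) = g/12 (q(g, f) = (1/(2*(1 + 5)))*g = ((½)/6)*g = ((½)*(⅙))*g = g/12)
(95/74)*(q(8, w(3)) - 10) = (95/74)*((1/12)*8 - 10) = (95*(1/74))*(⅔ - 10) = (95/74)*(-28/3) = -1330/111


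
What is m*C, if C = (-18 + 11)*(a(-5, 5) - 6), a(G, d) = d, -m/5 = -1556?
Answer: 54460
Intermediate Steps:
m = 7780 (m = -5*(-1556) = 7780)
C = 7 (C = (-18 + 11)*(5 - 6) = -7*(-1) = 7)
m*C = 7780*7 = 54460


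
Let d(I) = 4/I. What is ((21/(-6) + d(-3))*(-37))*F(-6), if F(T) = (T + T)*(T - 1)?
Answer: 15022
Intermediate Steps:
F(T) = 2*T*(-1 + T) (F(T) = (2*T)*(-1 + T) = 2*T*(-1 + T))
((21/(-6) + d(-3))*(-37))*F(-6) = ((21/(-6) + 4/(-3))*(-37))*(2*(-6)*(-1 - 6)) = ((21*(-⅙) + 4*(-⅓))*(-37))*(2*(-6)*(-7)) = ((-7/2 - 4/3)*(-37))*84 = -29/6*(-37)*84 = (1073/6)*84 = 15022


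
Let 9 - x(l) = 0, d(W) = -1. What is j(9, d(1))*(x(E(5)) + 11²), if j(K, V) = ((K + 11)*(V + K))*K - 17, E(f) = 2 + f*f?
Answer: 184990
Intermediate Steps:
E(f) = 2 + f²
x(l) = 9 (x(l) = 9 - 1*0 = 9 + 0 = 9)
j(K, V) = -17 + K*(11 + K)*(K + V) (j(K, V) = ((11 + K)*(K + V))*K - 17 = K*(11 + K)*(K + V) - 17 = -17 + K*(11 + K)*(K + V))
j(9, d(1))*(x(E(5)) + 11²) = (-17 + 9³ + 11*9² - 1*9² + 11*9*(-1))*(9 + 11²) = (-17 + 729 + 11*81 - 1*81 - 99)*(9 + 121) = (-17 + 729 + 891 - 81 - 99)*130 = 1423*130 = 184990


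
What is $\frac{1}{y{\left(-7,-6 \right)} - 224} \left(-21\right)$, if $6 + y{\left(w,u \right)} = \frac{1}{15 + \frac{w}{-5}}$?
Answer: $\frac{574}{6285} \approx 0.091329$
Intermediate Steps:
$y{\left(w,u \right)} = -6 + \frac{1}{15 - \frac{w}{5}}$ ($y{\left(w,u \right)} = -6 + \frac{1}{15 + \frac{w}{-5}} = -6 + \frac{1}{15 + w \left(- \frac{1}{5}\right)} = -6 + \frac{1}{15 - \frac{w}{5}}$)
$\frac{1}{y{\left(-7,-6 \right)} - 224} \left(-21\right) = \frac{1}{\frac{445 - -42}{-75 - 7} - 224} \left(-21\right) = \frac{1}{\frac{445 + 42}{-82} - 224} \left(-21\right) = \frac{1}{\left(- \frac{1}{82}\right) 487 - 224} \left(-21\right) = \frac{1}{- \frac{487}{82} - 224} \left(-21\right) = \frac{1}{- \frac{18855}{82}} \left(-21\right) = \left(- \frac{82}{18855}\right) \left(-21\right) = \frac{574}{6285}$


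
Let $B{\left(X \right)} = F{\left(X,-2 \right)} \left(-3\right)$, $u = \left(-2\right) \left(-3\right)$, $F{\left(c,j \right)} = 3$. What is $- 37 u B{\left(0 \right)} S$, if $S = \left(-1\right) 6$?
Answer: $-11988$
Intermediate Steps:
$S = -6$
$u = 6$
$B{\left(X \right)} = -9$ ($B{\left(X \right)} = 3 \left(-3\right) = -9$)
$- 37 u B{\left(0 \right)} S = - 37 \cdot 6 \left(-9\right) \left(-6\right) = - 37 \left(\left(-54\right) \left(-6\right)\right) = \left(-37\right) 324 = -11988$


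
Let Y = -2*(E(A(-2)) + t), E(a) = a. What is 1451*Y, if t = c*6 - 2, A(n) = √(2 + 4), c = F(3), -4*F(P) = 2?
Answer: 14510 - 2902*√6 ≈ 7401.6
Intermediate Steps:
F(P) = -½ (F(P) = -¼*2 = -½)
c = -½ ≈ -0.50000
A(n) = √6
t = -5 (t = -½*6 - 2 = -3 - 2 = -5)
Y = 10 - 2*√6 (Y = -2*(√6 - 5) = -2*(-5 + √6) = 10 - 2*√6 ≈ 5.1010)
1451*Y = 1451*(10 - 2*√6) = 14510 - 2902*√6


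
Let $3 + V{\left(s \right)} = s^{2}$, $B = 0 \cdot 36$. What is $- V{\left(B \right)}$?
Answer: $3$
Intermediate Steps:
$B = 0$
$V{\left(s \right)} = -3 + s^{2}$
$- V{\left(B \right)} = - (-3 + 0^{2}) = - (-3 + 0) = \left(-1\right) \left(-3\right) = 3$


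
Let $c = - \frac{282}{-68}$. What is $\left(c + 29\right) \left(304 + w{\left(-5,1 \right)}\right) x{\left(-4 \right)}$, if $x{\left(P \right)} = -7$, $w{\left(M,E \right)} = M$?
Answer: $- \frac{2358811}{34} \approx -69377.0$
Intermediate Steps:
$c = \frac{141}{34}$ ($c = \left(-282\right) \left(- \frac{1}{68}\right) = \frac{141}{34} \approx 4.1471$)
$\left(c + 29\right) \left(304 + w{\left(-5,1 \right)}\right) x{\left(-4 \right)} = \left(\frac{141}{34} + 29\right) \left(304 - 5\right) \left(-7\right) = \frac{1127}{34} \cdot 299 \left(-7\right) = \frac{336973}{34} \left(-7\right) = - \frac{2358811}{34}$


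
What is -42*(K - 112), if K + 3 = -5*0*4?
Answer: 4830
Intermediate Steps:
K = -3 (K = -3 - 5*0*4 = -3 + 0*4 = -3 + 0 = -3)
-42*(K - 112) = -42*(-3 - 112) = -42*(-115) = 4830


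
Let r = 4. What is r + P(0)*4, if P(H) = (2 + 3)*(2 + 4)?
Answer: 124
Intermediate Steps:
P(H) = 30 (P(H) = 5*6 = 30)
r + P(0)*4 = 4 + 30*4 = 4 + 120 = 124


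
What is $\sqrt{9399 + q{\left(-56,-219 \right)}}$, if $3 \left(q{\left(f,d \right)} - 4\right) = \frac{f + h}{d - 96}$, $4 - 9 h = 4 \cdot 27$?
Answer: $\frac{\sqrt{8397177915}}{945} \approx 96.969$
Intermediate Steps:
$h = - \frac{104}{9}$ ($h = \frac{4}{9} - \frac{4 \cdot 27}{9} = \frac{4}{9} - 12 = - \frac{104}{9} \approx -11.556$)
$q{\left(f,d \right)} = 4 + \frac{- \frac{104}{9} + f}{3 \left(-96 + d\right)}$ ($q{\left(f,d \right)} = 4 + \frac{\left(f - \frac{104}{9}\right) \frac{1}{d - 96}}{3} = 4 + \frac{\left(- \frac{104}{9} + f\right) \frac{1}{-96 + d}}{3} = 4 + \frac{\frac{1}{-96 + d} \left(- \frac{104}{9} + f\right)}{3} = 4 + \frac{- \frac{104}{9} + f}{3 \left(-96 + d\right)}$)
$\sqrt{9399 + q{\left(-56,-219 \right)}} = \sqrt{9399 + \frac{-10472 + 9 \left(-56\right) + 108 \left(-219\right)}{27 \left(-96 - 219\right)}} = \sqrt{9399 + \frac{-10472 - 504 - 23652}{27 \left(-315\right)}} = \sqrt{9399 + \frac{1}{27} \left(- \frac{1}{315}\right) \left(-34628\right)} = \sqrt{9399 + \frac{34628}{8505}} = \sqrt{\frac{79973123}{8505}} = \frac{\sqrt{8397177915}}{945}$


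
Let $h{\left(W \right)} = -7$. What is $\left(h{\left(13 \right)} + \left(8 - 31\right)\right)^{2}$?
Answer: $900$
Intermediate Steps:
$\left(h{\left(13 \right)} + \left(8 - 31\right)\right)^{2} = \left(-7 + \left(8 - 31\right)\right)^{2} = \left(-7 - 23\right)^{2} = \left(-30\right)^{2} = 900$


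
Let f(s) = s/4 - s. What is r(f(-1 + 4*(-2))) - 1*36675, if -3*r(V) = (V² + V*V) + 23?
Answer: -881113/24 ≈ -36713.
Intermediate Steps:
f(s) = -3*s/4 (f(s) = s*(¼) - s = s/4 - s = -3*s/4)
r(V) = -23/3 - 2*V²/3 (r(V) = -((V² + V*V) + 23)/3 = -((V² + V²) + 23)/3 = -(2*V² + 23)/3 = -(23 + 2*V²)/3 = -23/3 - 2*V²/3)
r(f(-1 + 4*(-2))) - 1*36675 = (-23/3 - 2*9*(-1 + 4*(-2))²/16/3) - 1*36675 = (-23/3 - 2*9*(-1 - 8)²/16/3) - 36675 = (-23/3 - 2*(-¾*(-9))²/3) - 36675 = (-23/3 - 2*(27/4)²/3) - 36675 = (-23/3 - ⅔*729/16) - 36675 = (-23/3 - 243/8) - 36675 = -913/24 - 36675 = -881113/24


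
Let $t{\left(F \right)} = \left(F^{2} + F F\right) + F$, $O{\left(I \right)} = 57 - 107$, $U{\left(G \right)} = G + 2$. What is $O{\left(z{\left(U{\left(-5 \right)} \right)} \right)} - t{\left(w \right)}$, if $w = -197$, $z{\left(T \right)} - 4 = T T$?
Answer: $-77471$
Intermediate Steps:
$U{\left(G \right)} = 2 + G$
$z{\left(T \right)} = 4 + T^{2}$ ($z{\left(T \right)} = 4 + T T = 4 + T^{2}$)
$O{\left(I \right)} = -50$ ($O{\left(I \right)} = 57 - 107 = -50$)
$t{\left(F \right)} = F + 2 F^{2}$ ($t{\left(F \right)} = \left(F^{2} + F^{2}\right) + F = 2 F^{2} + F = F + 2 F^{2}$)
$O{\left(z{\left(U{\left(-5 \right)} \right)} \right)} - t{\left(w \right)} = -50 - - 197 \left(1 + 2 \left(-197\right)\right) = -50 - - 197 \left(1 - 394\right) = -50 - \left(-197\right) \left(-393\right) = -50 - 77421 = -77471$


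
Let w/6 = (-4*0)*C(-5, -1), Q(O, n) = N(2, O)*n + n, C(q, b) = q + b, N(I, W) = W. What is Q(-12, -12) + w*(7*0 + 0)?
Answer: 132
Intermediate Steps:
C(q, b) = b + q
Q(O, n) = n + O*n (Q(O, n) = O*n + n = n + O*n)
w = 0 (w = 6*((-4*0)*(-1 - 5)) = 6*(0*(-6)) = 6*0 = 0)
Q(-12, -12) + w*(7*0 + 0) = -12*(1 - 12) + 0*(7*0 + 0) = -12*(-11) + 0*(0 + 0) = 132 + 0*0 = 132 + 0 = 132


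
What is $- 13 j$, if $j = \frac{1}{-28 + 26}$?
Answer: $\frac{13}{2} \approx 6.5$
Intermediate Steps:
$j = - \frac{1}{2}$ ($j = \frac{1}{-2} = - \frac{1}{2} \approx -0.5$)
$- 13 j = \left(-13\right) \left(- \frac{1}{2}\right) = \frac{13}{2}$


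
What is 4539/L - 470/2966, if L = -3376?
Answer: -7524697/5006608 ≈ -1.5030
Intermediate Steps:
4539/L - 470/2966 = 4539/(-3376) - 470/2966 = 4539*(-1/3376) - 470*1/2966 = -4539/3376 - 235/1483 = -7524697/5006608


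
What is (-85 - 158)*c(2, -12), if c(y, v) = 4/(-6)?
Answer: 162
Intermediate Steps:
c(y, v) = -⅔ (c(y, v) = 4*(-⅙) = -⅔)
(-85 - 158)*c(2, -12) = (-85 - 158)*(-⅔) = -243*(-⅔) = 162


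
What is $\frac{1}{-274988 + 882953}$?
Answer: $\frac{1}{607965} \approx 1.6448 \cdot 10^{-6}$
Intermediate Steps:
$\frac{1}{-274988 + 882953} = \frac{1}{607965}$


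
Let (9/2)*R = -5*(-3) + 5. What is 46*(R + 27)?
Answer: 13018/9 ≈ 1446.4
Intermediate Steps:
R = 40/9 (R = 2*(-5*(-3) + 5)/9 = 2*(15 + 5)/9 = (2/9)*20 = 40/9 ≈ 4.4444)
46*(R + 27) = 46*(40/9 + 27) = 46*(283/9) = 13018/9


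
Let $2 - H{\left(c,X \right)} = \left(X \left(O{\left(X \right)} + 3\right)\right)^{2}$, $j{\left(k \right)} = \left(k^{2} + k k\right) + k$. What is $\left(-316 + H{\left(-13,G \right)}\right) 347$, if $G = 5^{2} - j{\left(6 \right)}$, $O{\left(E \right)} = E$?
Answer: $-2436916458$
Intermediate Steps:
$j{\left(k \right)} = k + 2 k^{2}$ ($j{\left(k \right)} = \left(k^{2} + k^{2}\right) + k = 2 k^{2} + k = k + 2 k^{2}$)
$G = -53$ ($G = 5^{2} - 6 \left(1 + 2 \cdot 6\right) = 25 - 6 \left(1 + 12\right) = 25 - 6 \cdot 13 = 25 - 78 = -53$)
$H{\left(c,X \right)} = 2 - X^{2} \left(3 + X\right)^{2}$ ($H{\left(c,X \right)} = 2 - \left(X \left(X + 3\right)\right)^{2} = 2 - \left(X \left(3 + X\right)\right)^{2} = 2 - X^{2} \left(3 + X\right)^{2}$)
$\left(-316 + H{\left(-13,G \right)}\right) 347 = \left(-316 + \left(2 - \left(-53\right)^{2} \left(3 - 53\right)^{2}\right)\right) 347 = \left(-316 + \left(2 - 2809 \left(-50\right)^{2}\right)\right) 347 = \left(-316 + \left(2 - 2809 \cdot 2500\right)\right) 347 = \left(-316 + \left(2 - 7022500\right)\right) 347 = \left(-316 - 7022498\right) 347 = \left(-7022814\right) 347 = -2436916458$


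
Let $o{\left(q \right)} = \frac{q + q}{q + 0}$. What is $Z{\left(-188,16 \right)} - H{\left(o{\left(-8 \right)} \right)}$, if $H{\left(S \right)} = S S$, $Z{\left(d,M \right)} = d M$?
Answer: $-3012$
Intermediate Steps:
$Z{\left(d,M \right)} = M d$
$o{\left(q \right)} = 2$ ($o{\left(q \right)} = \frac{2 q}{q} = 2$)
$H{\left(S \right)} = S^{2}$
$Z{\left(-188,16 \right)} - H{\left(o{\left(-8 \right)} \right)} = 16 \left(-188\right) - 2^{2} = -3008 - 4 = -3012$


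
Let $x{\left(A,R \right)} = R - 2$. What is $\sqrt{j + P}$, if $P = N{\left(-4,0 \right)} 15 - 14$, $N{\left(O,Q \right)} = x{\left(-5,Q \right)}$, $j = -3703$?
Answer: $i \sqrt{3747} \approx 61.213 i$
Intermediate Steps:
$x{\left(A,R \right)} = -2 + R$
$N{\left(O,Q \right)} = -2 + Q$
$P = -44$ ($P = \left(-2 + 0\right) 15 - 14 = \left(-2\right) 15 - 14 = -30 - 14 = -44$)
$\sqrt{j + P} = \sqrt{-3703 - 44} = \sqrt{-3747} = i \sqrt{3747}$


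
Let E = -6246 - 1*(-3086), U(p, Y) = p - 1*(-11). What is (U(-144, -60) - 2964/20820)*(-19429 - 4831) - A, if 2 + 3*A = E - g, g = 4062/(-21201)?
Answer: 23770294488004/7356747 ≈ 3.2311e+6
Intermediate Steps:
U(p, Y) = 11 + p (U(p, Y) = p + 11 = 11 + p)
g = -1354/7067 (g = 4062*(-1/21201) = -1354/7067 ≈ -0.19159)
E = -3160 (E = -6246 + 3086 = -3160)
A = -22344500/21201 (A = -2/3 + (-3160 - 1*(-1354/7067))/3 = -2/3 + (-3160 + 1354/7067)/3 = -2/3 + (1/3)*(-22330366/7067) = -2/3 - 22330366/21201 = -22344500/21201 ≈ -1053.9)
(U(-144, -60) - 2964/20820)*(-19429 - 4831) - A = ((11 - 144) - 2964/20820)*(-19429 - 4831) - 1*(-22344500/21201) = (-133 - 2964*1/20820)*(-24260) + 22344500/21201 = (-133 - 247/1735)*(-24260) + 22344500/21201 = -231002/1735*(-24260) + 22344500/21201 = 1120821704/347 + 22344500/21201 = 23770294488004/7356747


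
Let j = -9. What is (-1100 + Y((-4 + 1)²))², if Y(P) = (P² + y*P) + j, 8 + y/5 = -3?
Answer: 2319529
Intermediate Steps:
y = -55 (y = -40 + 5*(-3) = -40 - 15 = -55)
Y(P) = -9 + P² - 55*P (Y(P) = (P² - 55*P) - 9 = -9 + P² - 55*P)
(-1100 + Y((-4 + 1)²))² = (-1100 + (-9 + ((-4 + 1)²)² - 55*(-4 + 1)²))² = (-1100 + (-9 + ((-3)²)² - 55*(-3)²))² = (-1100 + (-9 + 9² - 55*9))² = (-1100 + (-9 + 81 - 495))² = (-1100 - 423)² = (-1523)² = 2319529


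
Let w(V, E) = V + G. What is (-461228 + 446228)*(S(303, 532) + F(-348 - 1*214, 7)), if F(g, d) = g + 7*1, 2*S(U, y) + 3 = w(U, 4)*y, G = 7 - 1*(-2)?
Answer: -1236532500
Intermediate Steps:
G = 9 (G = 7 + 2 = 9)
w(V, E) = 9 + V (w(V, E) = V + 9 = 9 + V)
S(U, y) = -3/2 + y*(9 + U)/2 (S(U, y) = -3/2 + ((9 + U)*y)/2 = -3/2 + (y*(9 + U))/2 = -3/2 + y*(9 + U)/2)
F(g, d) = 7 + g (F(g, d) = g + 7 = 7 + g)
(-461228 + 446228)*(S(303, 532) + F(-348 - 1*214, 7)) = (-461228 + 446228)*((-3/2 + (½)*532*(9 + 303)) + (7 + (-348 - 1*214))) = -15000*((-3/2 + (½)*532*312) + (7 + (-348 - 214))) = -15000*((-3/2 + 82992) + (7 - 562)) = -15000*(165981/2 - 555) = -15000*164871/2 = -1236532500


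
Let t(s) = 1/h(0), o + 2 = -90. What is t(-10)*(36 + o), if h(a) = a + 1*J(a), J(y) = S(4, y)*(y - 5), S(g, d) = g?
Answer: 14/5 ≈ 2.8000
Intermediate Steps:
o = -92 (o = -2 - 90 = -92)
J(y) = -20 + 4*y (J(y) = 4*(y - 5) = 4*(-5 + y) = -20 + 4*y)
h(a) = -20 + 5*a (h(a) = a + 1*(-20 + 4*a) = a + (-20 + 4*a) = -20 + 5*a)
t(s) = -1/20 (t(s) = 1/(-20 + 5*0) = 1/(-20 + 0) = 1/(-20) = -1/20)
t(-10)*(36 + o) = -(36 - 92)/20 = -1/20*(-56) = 14/5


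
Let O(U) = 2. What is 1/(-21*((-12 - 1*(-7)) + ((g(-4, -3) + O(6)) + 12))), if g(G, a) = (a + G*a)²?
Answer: -1/1890 ≈ -0.00052910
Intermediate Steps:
1/(-21*((-12 - 1*(-7)) + ((g(-4, -3) + O(6)) + 12))) = 1/(-21*((-12 - 1*(-7)) + (((-3)²*(1 - 4)² + 2) + 12))) = 1/(-21*((-12 + 7) + ((9*(-3)² + 2) + 12))) = 1/(-21*(-5 + ((9*9 + 2) + 12))) = 1/(-21*(-5 + ((81 + 2) + 12))) = 1/(-21*(-5 + (83 + 12))) = 1/(-21*(-5 + 95)) = 1/(-21*90) = 1/(-1890) = -1/1890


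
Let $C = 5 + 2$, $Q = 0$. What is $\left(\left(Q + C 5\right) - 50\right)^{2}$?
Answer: $225$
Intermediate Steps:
$C = 7$
$\left(\left(Q + C 5\right) - 50\right)^{2} = \left(\left(0 + 7 \cdot 5\right) - 50\right)^{2} = \left(\left(0 + 35\right) - 50\right)^{2} = \left(35 - 50\right)^{2} = \left(-15\right)^{2} = 225$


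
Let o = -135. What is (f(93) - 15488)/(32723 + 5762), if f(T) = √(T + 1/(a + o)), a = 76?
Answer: -15488/38485 + √323674/2270615 ≈ -0.40219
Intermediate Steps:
f(T) = √(-1/59 + T) (f(T) = √(T + 1/(76 - 135)) = √(T + 1/(-59)) = √(T - 1/59) = √(-1/59 + T))
(f(93) - 15488)/(32723 + 5762) = (√(-59 + 3481*93)/59 - 15488)/(32723 + 5762) = (√(-59 + 323733)/59 - 15488)/38485 = (√323674/59 - 15488)*(1/38485) = (-15488 + √323674/59)*(1/38485) = -15488/38485 + √323674/2270615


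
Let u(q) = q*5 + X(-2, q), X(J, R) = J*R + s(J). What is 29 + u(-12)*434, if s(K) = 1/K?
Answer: -15812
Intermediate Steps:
X(J, R) = 1/J + J*R (X(J, R) = J*R + 1/J = 1/J + J*R)
u(q) = -½ + 3*q (u(q) = q*5 + (1/(-2) - 2*q) = 5*q + (-½ - 2*q) = -½ + 3*q)
29 + u(-12)*434 = 29 + (-½ + 3*(-12))*434 = 29 + (-½ - 36)*434 = 29 - 73/2*434 = 29 - 15841 = -15812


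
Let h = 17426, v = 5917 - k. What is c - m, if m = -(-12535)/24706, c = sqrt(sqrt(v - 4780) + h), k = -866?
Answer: -12535/24706 + sqrt(17426 + sqrt(2003)) ≈ 131.67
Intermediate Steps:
v = 6783 (v = 5917 - 1*(-866) = 5917 + 866 = 6783)
c = sqrt(17426 + sqrt(2003)) (c = sqrt(sqrt(6783 - 4780) + 17426) = sqrt(sqrt(2003) + 17426) = sqrt(17426 + sqrt(2003)) ≈ 132.18)
m = 12535/24706 (m = -(-12535)/24706 = -1*(-12535/24706) = 12535/24706 ≈ 0.50737)
c - m = sqrt(17426 + sqrt(2003)) - 1*12535/24706 = sqrt(17426 + sqrt(2003)) - 12535/24706 = -12535/24706 + sqrt(17426 + sqrt(2003))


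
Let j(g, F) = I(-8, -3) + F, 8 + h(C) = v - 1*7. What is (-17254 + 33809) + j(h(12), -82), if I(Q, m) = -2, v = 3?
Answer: 16471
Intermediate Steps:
h(C) = -12 (h(C) = -8 + (3 - 1*7) = -8 + (3 - 7) = -8 - 4 = -12)
j(g, F) = -2 + F
(-17254 + 33809) + j(h(12), -82) = (-17254 + 33809) + (-2 - 82) = 16555 - 84 = 16471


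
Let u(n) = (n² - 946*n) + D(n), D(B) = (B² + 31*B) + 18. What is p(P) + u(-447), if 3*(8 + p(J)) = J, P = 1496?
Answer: 2427395/3 ≈ 8.0913e+5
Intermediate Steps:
p(J) = -8 + J/3
D(B) = 18 + B² + 31*B
u(n) = 18 - 915*n + 2*n² (u(n) = (n² - 946*n) + (18 + n² + 31*n) = 18 - 915*n + 2*n²)
p(P) + u(-447) = (-8 + (⅓)*1496) + (18 - 915*(-447) + 2*(-447)²) = (-8 + 1496/3) + (18 + 409005 + 2*199809) = 1472/3 + (18 + 409005 + 399618) = 1472/3 + 808641 = 2427395/3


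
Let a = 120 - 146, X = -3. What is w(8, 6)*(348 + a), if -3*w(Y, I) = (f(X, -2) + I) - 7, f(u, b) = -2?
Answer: 322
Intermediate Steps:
a = -26
w(Y, I) = 3 - I/3 (w(Y, I) = -((-2 + I) - 7)/3 = -(-9 + I)/3 = 3 - I/3)
w(8, 6)*(348 + a) = (3 - ⅓*6)*(348 - 26) = (3 - 2)*322 = 1*322 = 322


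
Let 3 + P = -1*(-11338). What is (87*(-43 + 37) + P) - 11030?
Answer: -217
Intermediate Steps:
P = 11335 (P = -3 - 1*(-11338) = -3 + 11338 = 11335)
(87*(-43 + 37) + P) - 11030 = (87*(-43 + 37) + 11335) - 11030 = (87*(-6) + 11335) - 11030 = (-522 + 11335) - 11030 = 10813 - 11030 = -217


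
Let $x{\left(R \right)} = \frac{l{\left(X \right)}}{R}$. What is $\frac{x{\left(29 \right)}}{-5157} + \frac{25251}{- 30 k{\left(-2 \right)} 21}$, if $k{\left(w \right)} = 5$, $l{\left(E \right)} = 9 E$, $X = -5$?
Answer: $- \frac{46620013}{5815950} \approx -8.0159$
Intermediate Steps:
$x{\left(R \right)} = - \frac{45}{R}$ ($x{\left(R \right)} = \frac{9 \left(-5\right)}{R} = - \frac{45}{R}$)
$\frac{x{\left(29 \right)}}{-5157} + \frac{25251}{- 30 k{\left(-2 \right)} 21} = \frac{\left(-45\right) \frac{1}{29}}{-5157} + \frac{25251}{\left(-30\right) 5 \cdot 21} = \left(-45\right) \frac{1}{29} \left(- \frac{1}{5157}\right) + \frac{25251}{\left(-150\right) 21} = \left(- \frac{45}{29}\right) \left(- \frac{1}{5157}\right) + \frac{25251}{-3150} = \frac{5}{16617} + 25251 \left(- \frac{1}{3150}\right) = \frac{5}{16617} - \frac{8417}{1050} = - \frac{46620013}{5815950}$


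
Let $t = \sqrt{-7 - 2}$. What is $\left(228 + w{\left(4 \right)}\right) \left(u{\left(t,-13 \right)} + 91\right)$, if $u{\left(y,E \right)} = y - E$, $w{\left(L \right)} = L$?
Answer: $24128 + 696 i \approx 24128.0 + 696.0 i$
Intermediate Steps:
$t = 3 i$ ($t = \sqrt{-9} = 3 i \approx 3.0 i$)
$\left(228 + w{\left(4 \right)}\right) \left(u{\left(t,-13 \right)} + 91\right) = \left(228 + 4\right) \left(\left(3 i - -13\right) + 91\right) = 232 \left(\left(3 i + 13\right) + 91\right) = 232 \left(\left(13 + 3 i\right) + 91\right) = 232 \left(104 + 3 i\right) = 24128 + 696 i$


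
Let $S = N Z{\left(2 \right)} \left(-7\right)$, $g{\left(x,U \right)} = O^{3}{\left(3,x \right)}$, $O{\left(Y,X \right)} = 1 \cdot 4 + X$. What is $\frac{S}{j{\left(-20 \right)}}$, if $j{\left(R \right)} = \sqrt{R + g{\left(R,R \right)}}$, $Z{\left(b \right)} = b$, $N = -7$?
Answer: $- \frac{i \sqrt{21}}{3} \approx - 1.5275 i$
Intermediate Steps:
$O{\left(Y,X \right)} = 4 + X$
$g{\left(x,U \right)} = \left(4 + x\right)^{3}$
$S = 98$ ($S = \left(-7\right) 2 \left(-7\right) = \left(-14\right) \left(-7\right) = 98$)
$j{\left(R \right)} = \sqrt{R + \left(4 + R\right)^{3}}$
$\frac{S}{j{\left(-20 \right)}} = \frac{98}{\sqrt{-20 + \left(4 - 20\right)^{3}}} = \frac{98}{\sqrt{-20 + \left(-16\right)^{3}}} = \frac{98}{\sqrt{-20 - 4096}} = \frac{98}{\sqrt{-4116}} = \frac{98}{14 i \sqrt{21}} = 98 \left(- \frac{i \sqrt{21}}{294}\right) = - \frac{i \sqrt{21}}{3}$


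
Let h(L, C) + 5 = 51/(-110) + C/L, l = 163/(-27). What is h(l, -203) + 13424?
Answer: 241197267/17930 ≈ 13452.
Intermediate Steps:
l = -163/27 (l = 163*(-1/27) = -163/27 ≈ -6.0370)
h(L, C) = -601/110 + C/L (h(L, C) = -5 + (51/(-110) + C/L) = -5 + (51*(-1/110) + C/L) = -5 + (-51/110 + C/L) = -601/110 + C/L)
h(l, -203) + 13424 = (-601/110 - 203/(-163/27)) + 13424 = (-601/110 - 203*(-27/163)) + 13424 = (-601/110 + 5481/163) + 13424 = 504947/17930 + 13424 = 241197267/17930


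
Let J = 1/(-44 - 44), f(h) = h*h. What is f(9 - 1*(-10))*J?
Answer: -361/88 ≈ -4.1023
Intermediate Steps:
f(h) = h**2
J = -1/88 (J = 1/(-88) = -1/88 ≈ -0.011364)
f(9 - 1*(-10))*J = (9 - 1*(-10))**2*(-1/88) = (9 + 10)**2*(-1/88) = 19**2*(-1/88) = 361*(-1/88) = -361/88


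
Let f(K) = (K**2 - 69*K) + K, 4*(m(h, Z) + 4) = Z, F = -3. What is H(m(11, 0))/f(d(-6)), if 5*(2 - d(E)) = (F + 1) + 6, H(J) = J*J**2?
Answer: 400/501 ≈ 0.79840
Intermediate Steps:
m(h, Z) = -4 + Z/4
H(J) = J**3
d(E) = 6/5 (d(E) = 2 - ((-3 + 1) + 6)/5 = 2 - (-2 + 6)/5 = 2 - 1/5*4 = 2 - 4/5 = 6/5)
f(K) = K**2 - 68*K
H(m(11, 0))/f(d(-6)) = (-4 + (1/4)*0)**3/((6*(-68 + 6/5)/5)) = (-4 + 0)**3/(((6/5)*(-334/5))) = (-4)**3/(-2004/25) = -64*(-25/2004) = 400/501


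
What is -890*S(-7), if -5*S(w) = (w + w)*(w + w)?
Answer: 34888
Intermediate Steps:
S(w) = -4*w**2/5 (S(w) = -(w + w)*(w + w)/5 = -2*w*2*w/5 = -4*w**2/5)
-890*S(-7) = -(-712)*(-7)**2 = -(-712)*49 = -890*(-196/5) = 34888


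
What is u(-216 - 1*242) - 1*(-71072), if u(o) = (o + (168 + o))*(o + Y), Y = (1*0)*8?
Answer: 413656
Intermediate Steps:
Y = 0 (Y = 0*8 = 0)
u(o) = o*(168 + 2*o) (u(o) = (o + (168 + o))*(o + 0) = (168 + 2*o)*o = o*(168 + 2*o))
u(-216 - 1*242) - 1*(-71072) = 2*(-216 - 1*242)*(84 + (-216 - 1*242)) - 1*(-71072) = 2*(-216 - 242)*(84 + (-216 - 242)) + 71072 = 2*(-458)*(84 - 458) + 71072 = 2*(-458)*(-374) + 71072 = 342584 + 71072 = 413656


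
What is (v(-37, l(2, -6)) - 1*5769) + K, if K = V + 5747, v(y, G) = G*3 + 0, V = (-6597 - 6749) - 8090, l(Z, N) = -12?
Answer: -21494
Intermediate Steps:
V = -21436 (V = -13346 - 8090 = -21436)
v(y, G) = 3*G (v(y, G) = 3*G + 0 = 3*G)
K = -15689 (K = -21436 + 5747 = -15689)
(v(-37, l(2, -6)) - 1*5769) + K = (3*(-12) - 1*5769) - 15689 = (-36 - 5769) - 15689 = -5805 - 15689 = -21494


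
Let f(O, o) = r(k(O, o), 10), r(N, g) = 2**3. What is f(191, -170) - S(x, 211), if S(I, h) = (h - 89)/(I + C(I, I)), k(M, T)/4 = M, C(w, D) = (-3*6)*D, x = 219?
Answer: 29906/3723 ≈ 8.0328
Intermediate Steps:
C(w, D) = -18*D
k(M, T) = 4*M
S(I, h) = -(-89 + h)/(17*I) (S(I, h) = (h - 89)/(I - 18*I) = (-89 + h)/((-17*I)) = (-89 + h)*(-1/(17*I)) = -(-89 + h)/(17*I))
r(N, g) = 8
f(O, o) = 8
f(191, -170) - S(x, 211) = 8 - (89 - 1*211)/(17*219) = 8 - (89 - 211)/(17*219) = 8 - (-122)/(17*219) = 8 - 1*(-122/3723) = 8 + 122/3723 = 29906/3723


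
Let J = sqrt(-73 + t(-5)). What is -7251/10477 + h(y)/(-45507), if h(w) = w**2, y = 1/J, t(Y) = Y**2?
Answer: -15838609859/22885288272 ≈ -0.69209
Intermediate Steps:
J = 4*I*sqrt(3) (J = sqrt(-73 + (-5)**2) = sqrt(-73 + 25) = sqrt(-48) = 4*I*sqrt(3) ≈ 6.9282*I)
y = -I*sqrt(3)/12 (y = 1/(4*I*sqrt(3)) = -I*sqrt(3)/12 ≈ -0.14434*I)
-7251/10477 + h(y)/(-45507) = -7251/10477 + (-I*sqrt(3)/12)**2/(-45507) = -7251*1/10477 - 1/48*(-1/45507) = -7251/10477 + 1/2184336 = -15838609859/22885288272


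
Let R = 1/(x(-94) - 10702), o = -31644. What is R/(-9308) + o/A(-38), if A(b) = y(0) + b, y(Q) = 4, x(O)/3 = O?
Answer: 1617626597201/1738064224 ≈ 930.71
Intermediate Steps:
x(O) = 3*O
A(b) = 4 + b
R = -1/10984 (R = 1/(3*(-94) - 10702) = 1/(-282 - 10702) = 1/(-10984) = -1/10984 ≈ -9.1042e-5)
R/(-9308) + o/A(-38) = -1/10984/(-9308) - 31644/(4 - 38) = -1/10984*(-1/9308) - 31644/(-34) = 1/102239072 - 31644*(-1/34) = 1/102239072 + 15822/17 = 1617626597201/1738064224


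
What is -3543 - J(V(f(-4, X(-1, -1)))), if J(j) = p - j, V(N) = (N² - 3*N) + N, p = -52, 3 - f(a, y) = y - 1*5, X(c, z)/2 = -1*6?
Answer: -3131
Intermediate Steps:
X(c, z) = -12 (X(c, z) = 2*(-1*6) = 2*(-6) = -12)
f(a, y) = 8 - y (f(a, y) = 3 - (y - 1*5) = 3 - (y - 5) = 3 - (-5 + y) = 3 + (5 - y) = 8 - y)
V(N) = N² - 2*N
J(j) = -52 - j
-3543 - J(V(f(-4, X(-1, -1)))) = -3543 - (-52 - (8 - 1*(-12))*(-2 + (8 - 1*(-12)))) = -3543 - (-52 - (8 + 12)*(-2 + (8 + 12))) = -3543 - (-52 - 20*(-2 + 20)) = -3543 - (-52 - 20*18) = -3543 - (-52 - 1*360) = -3543 - (-52 - 360) = -3543 - 1*(-412) = -3543 + 412 = -3131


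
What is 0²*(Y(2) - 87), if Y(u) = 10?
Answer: 0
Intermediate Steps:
0²*(Y(2) - 87) = 0²*(10 - 87) = 0*(-77) = 0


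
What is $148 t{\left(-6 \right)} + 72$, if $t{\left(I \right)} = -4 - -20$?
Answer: $2440$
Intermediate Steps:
$t{\left(I \right)} = 16$ ($t{\left(I \right)} = -4 + 20 = 16$)
$148 t{\left(-6 \right)} + 72 = 148 \cdot 16 + 72 = 2368 + 72 = 2440$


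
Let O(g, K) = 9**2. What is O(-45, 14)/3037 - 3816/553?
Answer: -11544399/1679461 ≈ -6.8739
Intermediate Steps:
O(g, K) = 81
O(-45, 14)/3037 - 3816/553 = 81/3037 - 3816/553 = -11544399/1679461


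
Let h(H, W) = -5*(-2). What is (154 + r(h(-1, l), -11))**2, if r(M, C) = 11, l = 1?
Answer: 27225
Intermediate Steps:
h(H, W) = 10
(154 + r(h(-1, l), -11))**2 = (154 + 11)**2 = 165**2 = 27225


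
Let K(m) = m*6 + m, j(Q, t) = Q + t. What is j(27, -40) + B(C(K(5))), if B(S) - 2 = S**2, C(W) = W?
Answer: 1214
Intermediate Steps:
K(m) = 7*m (K(m) = 6*m + m = 7*m)
B(S) = 2 + S**2
j(27, -40) + B(C(K(5))) = (27 - 40) + (2 + (7*5)**2) = -13 + (2 + 35**2) = -13 + (2 + 1225) = -13 + 1227 = 1214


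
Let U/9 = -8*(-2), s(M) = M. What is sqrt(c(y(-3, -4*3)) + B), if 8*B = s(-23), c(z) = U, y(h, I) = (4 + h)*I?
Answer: sqrt(2258)/4 ≈ 11.880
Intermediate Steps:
y(h, I) = I*(4 + h)
U = 144 (U = 9*(-8*(-2)) = 9*16 = 144)
c(z) = 144
B = -23/8 (B = (1/8)*(-23) = -23/8 ≈ -2.8750)
sqrt(c(y(-3, -4*3)) + B) = sqrt(144 - 23/8) = sqrt(1129/8) = sqrt(2258)/4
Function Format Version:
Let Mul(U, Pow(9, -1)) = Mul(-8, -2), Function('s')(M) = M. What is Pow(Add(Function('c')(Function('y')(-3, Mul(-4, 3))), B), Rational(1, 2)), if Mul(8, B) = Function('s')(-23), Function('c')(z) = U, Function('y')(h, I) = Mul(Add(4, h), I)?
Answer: Mul(Rational(1, 4), Pow(2258, Rational(1, 2))) ≈ 11.880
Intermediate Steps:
Function('y')(h, I) = Mul(I, Add(4, h))
U = 144 (U = Mul(9, Mul(-8, -2)) = Mul(9, 16) = 144)
Function('c')(z) = 144
B = Rational(-23, 8) (B = Mul(Rational(1, 8), -23) = Rational(-23, 8) ≈ -2.8750)
Pow(Add(Function('c')(Function('y')(-3, Mul(-4, 3))), B), Rational(1, 2)) = Pow(Add(144, Rational(-23, 8)), Rational(1, 2)) = Pow(Rational(1129, 8), Rational(1, 2)) = Mul(Rational(1, 4), Pow(2258, Rational(1, 2)))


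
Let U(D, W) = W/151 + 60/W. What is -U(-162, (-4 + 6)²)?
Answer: -2269/151 ≈ -15.026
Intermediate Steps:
U(D, W) = 60/W + W/151 (U(D, W) = W*(1/151) + 60/W = W/151 + 60/W = 60/W + W/151)
-U(-162, (-4 + 6)²) = -(60/((-4 + 6)²) + (-4 + 6)²/151) = -(60/(2²) + (1/151)*2²) = -(60/4 + (1/151)*4) = -(60*(¼) + 4/151) = -(15 + 4/151) = -1*2269/151 = -2269/151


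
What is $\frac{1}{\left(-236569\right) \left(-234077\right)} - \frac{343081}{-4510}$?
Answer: $\frac{18998234506170363}{249742881776630} \approx 76.071$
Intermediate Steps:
$\frac{1}{\left(-236569\right) \left(-234077\right)} - \frac{343081}{-4510} = \left(- \frac{1}{236569}\right) \left(- \frac{1}{234077}\right) - - \frac{343081}{4510} = \frac{1}{55375361813} + \frac{343081}{4510} = \frac{18998234506170363}{249742881776630}$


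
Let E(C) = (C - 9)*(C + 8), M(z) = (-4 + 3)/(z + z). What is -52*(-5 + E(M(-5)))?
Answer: 100217/25 ≈ 4008.7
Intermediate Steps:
M(z) = -1/(2*z)
E(C) = (-9 + C)*(8 + C)
-52*(-5 + E(M(-5))) = -52*(-5 + (-72 + (-½/(-5))² - (-1)/(2*(-5)))) = -52*(-5 + (-72 + (-½*(-⅕))² - (-1)*(-1)/(2*5))) = -52*(-5 + (-72 + (⅒)² - 1*⅒)) = -52*(-5 + (-72 + 1/100 - ⅒)) = -52*(-5 - 7209/100) = -52*(-7709/100) = 100217/25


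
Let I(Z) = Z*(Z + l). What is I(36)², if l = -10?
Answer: 876096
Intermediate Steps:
I(Z) = Z*(-10 + Z) (I(Z) = Z*(Z - 10) = Z*(-10 + Z))
I(36)² = (36*(-10 + 36))² = (36*26)² = 936² = 876096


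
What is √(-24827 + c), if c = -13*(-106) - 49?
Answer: I*√23498 ≈ 153.29*I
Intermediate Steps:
c = 1329 (c = 1378 - 49 = 1329)
√(-24827 + c) = √(-24827 + 1329) = √(-23498) = I*√23498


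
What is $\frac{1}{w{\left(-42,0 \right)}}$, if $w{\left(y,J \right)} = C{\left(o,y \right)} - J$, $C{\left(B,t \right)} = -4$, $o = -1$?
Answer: $- \frac{1}{4} \approx -0.25$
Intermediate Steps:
$w{\left(y,J \right)} = -4 - J$
$\frac{1}{w{\left(-42,0 \right)}} = \frac{1}{-4 - 0} = \frac{1}{-4 + 0} = \frac{1}{-4} = - \frac{1}{4}$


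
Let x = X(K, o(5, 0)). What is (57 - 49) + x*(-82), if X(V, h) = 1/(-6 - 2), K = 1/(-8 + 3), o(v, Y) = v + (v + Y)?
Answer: 73/4 ≈ 18.250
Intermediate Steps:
o(v, Y) = Y + 2*v (o(v, Y) = v + (Y + v) = Y + 2*v)
K = -⅕ (K = 1/(-5) = -⅕ ≈ -0.20000)
X(V, h) = -⅛ (X(V, h) = 1/(-8) = -⅛)
x = -⅛ ≈ -0.12500
(57 - 49) + x*(-82) = (57 - 49) - ⅛*(-82) = 8 + 41/4 = 73/4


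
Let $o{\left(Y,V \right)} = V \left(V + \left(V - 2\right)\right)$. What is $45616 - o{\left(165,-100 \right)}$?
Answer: $25416$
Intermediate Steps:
$o{\left(Y,V \right)} = V \left(-2 + 2 V\right)$ ($o{\left(Y,V \right)} = V \left(V + \left(-2 + V\right)\right) = V \left(-2 + 2 V\right)$)
$45616 - o{\left(165,-100 \right)} = 45616 - 2 \left(-100\right) \left(-1 - 100\right) = 45616 - 2 \left(-100\right) \left(-101\right) = 45616 - 20200 = 25416$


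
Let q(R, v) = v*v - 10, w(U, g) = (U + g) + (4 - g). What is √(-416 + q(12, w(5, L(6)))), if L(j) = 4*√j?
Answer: I*√345 ≈ 18.574*I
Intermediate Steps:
w(U, g) = 4 + U
q(R, v) = -10 + v² (q(R, v) = v² - 10 = -10 + v²)
√(-416 + q(12, w(5, L(6)))) = √(-416 + (-10 + (4 + 5)²)) = √(-416 + (-10 + 9²)) = √(-416 + (-10 + 81)) = √(-416 + 71) = √(-345) = I*√345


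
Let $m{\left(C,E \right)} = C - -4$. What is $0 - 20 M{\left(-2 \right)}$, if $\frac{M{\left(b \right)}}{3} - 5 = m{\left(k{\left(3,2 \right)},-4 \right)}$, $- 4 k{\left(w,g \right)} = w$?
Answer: $-495$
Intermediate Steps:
$k{\left(w,g \right)} = - \frac{w}{4}$
$m{\left(C,E \right)} = 4 + C$ ($m{\left(C,E \right)} = C + 4 = 4 + C$)
$M{\left(b \right)} = \frac{99}{4}$ ($M{\left(b \right)} = 15 + 3 \left(4 - \frac{3}{4}\right) = 15 + 3 \cdot \frac{13}{4} = 15 + \frac{39}{4} = \frac{99}{4}$)
$0 - 20 M{\left(-2 \right)} = 0 - 495 = -495$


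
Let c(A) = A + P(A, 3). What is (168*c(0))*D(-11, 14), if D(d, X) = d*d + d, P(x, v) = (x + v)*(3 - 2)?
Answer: 55440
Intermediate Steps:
P(x, v) = v + x (P(x, v) = (v + x)*1 = v + x)
D(d, X) = d + d**2 (D(d, X) = d**2 + d = d + d**2)
c(A) = 3 + 2*A (c(A) = A + (3 + A) = 3 + 2*A)
(168*c(0))*D(-11, 14) = (168*(3 + 2*0))*(-11*(1 - 11)) = (168*(3 + 0))*(-11*(-10)) = (168*3)*110 = 504*110 = 55440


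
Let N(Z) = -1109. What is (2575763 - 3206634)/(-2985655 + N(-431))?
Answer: 630871/2986764 ≈ 0.21122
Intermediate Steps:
(2575763 - 3206634)/(-2985655 + N(-431)) = (2575763 - 3206634)/(-2985655 - 1109) = -630871/(-2986764) = -630871*(-1/2986764) = 630871/2986764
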